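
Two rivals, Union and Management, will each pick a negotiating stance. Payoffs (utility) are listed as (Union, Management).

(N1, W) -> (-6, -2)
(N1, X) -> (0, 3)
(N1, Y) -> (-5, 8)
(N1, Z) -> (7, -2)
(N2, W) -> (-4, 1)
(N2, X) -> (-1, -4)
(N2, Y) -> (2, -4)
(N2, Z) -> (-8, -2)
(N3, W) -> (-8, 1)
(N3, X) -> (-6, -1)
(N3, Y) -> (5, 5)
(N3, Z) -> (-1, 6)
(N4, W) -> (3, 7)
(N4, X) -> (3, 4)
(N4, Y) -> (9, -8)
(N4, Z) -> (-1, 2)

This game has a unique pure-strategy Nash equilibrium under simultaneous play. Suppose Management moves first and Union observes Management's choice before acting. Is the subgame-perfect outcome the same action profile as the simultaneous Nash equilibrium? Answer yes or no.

Solve by backward induction (Management leads).
- W → Union plays N4 (best of -6, -4, -8, 3); Management gets 7.
- X → Union plays N4 (best of 0, -1, -6, 3); Management gets 4.
- Y → Union plays N4 (best of -5, 2, 5, 9); Management gets -8.
- Z → Union plays N1 (best of 7, -8, -1, -1); Management gets -2.
Maximizing over 7, 4, -8, -2, Management chooses W. Subgame-perfect outcome: (N4, W) with payoffs (3, 7).
Now find the simultaneous Nash equilibrium.
Union's best replies: W→N4; X→N4; Y→N4; Z→N1.
Management's best replies: N1→Y; N2→W; N3→Z; N4→W.
The unique mutual best reply is (N4, W), giving (3, 7).
Sequential outcome (N4, W) coincides with the Nash profile (N4, W).

yes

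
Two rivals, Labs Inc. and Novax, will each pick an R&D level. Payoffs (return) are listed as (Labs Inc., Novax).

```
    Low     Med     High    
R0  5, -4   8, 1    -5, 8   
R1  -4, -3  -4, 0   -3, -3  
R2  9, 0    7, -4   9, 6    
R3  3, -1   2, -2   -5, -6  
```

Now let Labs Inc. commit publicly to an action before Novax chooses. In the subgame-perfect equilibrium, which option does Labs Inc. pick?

R2

Backward induction with Labs Inc. moving first.
- R0: Novax compares -4, 1, 8 and picks High; Labs Inc. would get -5.
- R1: Novax compares -3, 0, -3 and picks Med; Labs Inc. would get -4.
- R2: Novax compares 0, -4, 6 and picks High; Labs Inc. would get 9.
- R3: Novax compares -1, -2, -6 and picks Low; Labs Inc. would get 3.
Among -5, -4, 9, 3, the best is 9 at R2. Subgame-perfect outcome: (R2, High) with payoffs (9, 6).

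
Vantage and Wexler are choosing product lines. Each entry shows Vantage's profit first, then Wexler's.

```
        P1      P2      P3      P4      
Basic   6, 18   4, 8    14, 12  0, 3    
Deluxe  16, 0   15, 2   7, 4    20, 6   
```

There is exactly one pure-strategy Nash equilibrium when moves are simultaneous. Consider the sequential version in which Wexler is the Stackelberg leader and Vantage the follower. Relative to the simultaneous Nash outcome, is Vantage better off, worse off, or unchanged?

worse off

Vantage best-responds to each possible Wexler move:
- P1: BR = Deluxe, leader payoff 0.
- P2: BR = Deluxe, leader payoff 2.
- P3: BR = Basic, leader payoff 12.
- P4: BR = Deluxe, leader payoff 6.
Among 0, 2, 12, 6, the best is 12 at P3. Subgame-perfect outcome: (Basic, P3) with payoffs (14, 12).
Under simultaneous play:
Vantage's best replies: P1→Deluxe; P2→Deluxe; P3→Basic; P4→Deluxe.
Wexler's best replies: Basic→P1; Deluxe→P4.
The unique mutual best reply is (Deluxe, P4), giving (20, 6).
Vantage earns 14 sequentially versus 20 at the Nash outcome: worse off.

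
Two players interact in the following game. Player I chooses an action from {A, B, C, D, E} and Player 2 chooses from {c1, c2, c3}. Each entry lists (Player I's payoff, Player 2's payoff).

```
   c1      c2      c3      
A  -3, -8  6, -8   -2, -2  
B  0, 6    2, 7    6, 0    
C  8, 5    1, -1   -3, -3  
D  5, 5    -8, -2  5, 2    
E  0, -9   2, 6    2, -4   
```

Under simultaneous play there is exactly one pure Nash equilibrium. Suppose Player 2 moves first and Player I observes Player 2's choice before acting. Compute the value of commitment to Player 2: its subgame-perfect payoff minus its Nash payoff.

0

Player I best-responds to each possible Player 2 move:
- c1: Player I compares -3, 0, 8, 5, 0 and picks C; Player 2 would get 5.
- c2: Player I compares 6, 2, 1, -8, 2 and picks A; Player 2 would get -8.
- c3: Player I compares -2, 6, -3, 5, 2 and picks B; Player 2 would get 0.
Maximizing over 5, -8, 0, Player 2 chooses c1. Subgame-perfect outcome: (C, c1) with payoffs (8, 5).
Now find the simultaneous Nash equilibrium.
Player I's best replies: c1→C; c2→A; c3→B.
Player 2's best replies: A→c3; B→c2; C→c1; D→c1; E→c2.
The unique mutual best reply is (C, c1), giving (8, 5).
Player 2's commitment gain: 5 − 5 = 0.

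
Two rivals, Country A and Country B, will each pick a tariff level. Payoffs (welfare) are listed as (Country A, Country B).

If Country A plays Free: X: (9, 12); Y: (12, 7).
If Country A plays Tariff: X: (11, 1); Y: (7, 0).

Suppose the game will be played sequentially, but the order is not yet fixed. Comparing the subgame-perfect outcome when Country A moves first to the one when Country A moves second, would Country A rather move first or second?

If Country A leads: Country B's best replies are Free→X, Tariff→X; Country A's induced payoffs 9, 11; outcome (Tariff, X), payoffs (11, 1).
If Country B leads: Country A's best replies are X→Tariff, Y→Free; Country B's induced payoffs 1, 7; outcome (Free, Y), payoffs (12, 7).
Country A gets 11 moving first and 12 moving second, so Country A prefers to move second.

second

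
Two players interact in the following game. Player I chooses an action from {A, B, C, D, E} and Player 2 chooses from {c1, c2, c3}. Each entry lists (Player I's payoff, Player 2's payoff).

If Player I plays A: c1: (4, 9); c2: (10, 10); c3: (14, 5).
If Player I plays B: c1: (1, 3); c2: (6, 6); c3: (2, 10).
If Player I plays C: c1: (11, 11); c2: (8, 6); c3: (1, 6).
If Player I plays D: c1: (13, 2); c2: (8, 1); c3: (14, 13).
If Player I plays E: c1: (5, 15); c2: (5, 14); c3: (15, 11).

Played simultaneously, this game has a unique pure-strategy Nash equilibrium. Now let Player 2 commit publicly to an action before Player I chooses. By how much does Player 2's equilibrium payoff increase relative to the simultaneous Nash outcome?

1

Work backward from Player I's decision.
- c1 → Player I plays D (best of 4, 1, 11, 13, 5); Player 2 gets 2.
- c2 → Player I plays A (best of 10, 6, 8, 8, 5); Player 2 gets 10.
- c3 → Player I plays E (best of 14, 2, 1, 14, 15); Player 2 gets 11.
Maximizing over 2, 10, 11, Player 2 chooses c3. Subgame-perfect outcome: (E, c3) with payoffs (15, 11).
For the simultaneous game, intersect best replies.
Player I's best replies: c1→D; c2→A; c3→E.
Player 2's best replies: A→c2; B→c3; C→c1; D→c3; E→c1.
The unique mutual best reply is (A, c2), giving (10, 10).
Player 2's commitment gain: 11 − 10 = 1.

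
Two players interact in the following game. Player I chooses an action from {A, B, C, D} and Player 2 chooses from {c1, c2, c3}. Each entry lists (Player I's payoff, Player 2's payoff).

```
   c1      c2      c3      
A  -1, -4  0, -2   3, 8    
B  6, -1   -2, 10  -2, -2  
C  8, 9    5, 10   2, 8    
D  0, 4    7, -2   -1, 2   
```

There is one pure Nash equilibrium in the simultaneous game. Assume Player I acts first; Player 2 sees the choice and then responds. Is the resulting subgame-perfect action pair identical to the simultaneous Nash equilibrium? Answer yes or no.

no

Player 2 best-responds to each possible Player I move:
- A → Player 2 plays c3 (best of -4, -2, 8); Player I gets 3.
- B → Player 2 plays c2 (best of -1, 10, -2); Player I gets -2.
- C → Player 2 plays c2 (best of 9, 10, 8); Player I gets 5.
- D → Player 2 plays c1 (best of 4, -2, 2); Player I gets 0.
Player I's induced payoffs are 3, -2, 5, 0, so Player I commits to C. Subgame-perfect outcome: (C, c2) with payoffs (5, 10).
For the simultaneous game, intersect best replies.
Player I's best replies: c1→C; c2→D; c3→A.
Player 2's best replies: A→c3; B→c2; C→c2; D→c1.
The unique mutual best reply is (A, c3), giving (3, 8).
Sequential outcome (C, c2) differs from the Nash profile (A, c3).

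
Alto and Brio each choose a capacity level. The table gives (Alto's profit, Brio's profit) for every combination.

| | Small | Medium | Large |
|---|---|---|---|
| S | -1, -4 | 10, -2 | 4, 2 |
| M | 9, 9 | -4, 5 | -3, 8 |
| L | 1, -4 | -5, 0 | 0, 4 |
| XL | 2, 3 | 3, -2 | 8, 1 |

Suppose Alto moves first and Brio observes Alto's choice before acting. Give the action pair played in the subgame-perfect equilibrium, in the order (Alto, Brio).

Brio best-responds to each possible Alto move:
- S: Brio compares -4, -2, 2 and picks Large; Alto would get 4.
- M: Brio compares 9, 5, 8 and picks Small; Alto would get 9.
- L: Brio compares -4, 0, 4 and picks Large; Alto would get 0.
- XL: Brio compares 3, -2, 1 and picks Small; Alto would get 2.
Among 4, 9, 0, 2, the best is 9 at M. Subgame-perfect outcome: (M, Small) with payoffs (9, 9).

(M, Small)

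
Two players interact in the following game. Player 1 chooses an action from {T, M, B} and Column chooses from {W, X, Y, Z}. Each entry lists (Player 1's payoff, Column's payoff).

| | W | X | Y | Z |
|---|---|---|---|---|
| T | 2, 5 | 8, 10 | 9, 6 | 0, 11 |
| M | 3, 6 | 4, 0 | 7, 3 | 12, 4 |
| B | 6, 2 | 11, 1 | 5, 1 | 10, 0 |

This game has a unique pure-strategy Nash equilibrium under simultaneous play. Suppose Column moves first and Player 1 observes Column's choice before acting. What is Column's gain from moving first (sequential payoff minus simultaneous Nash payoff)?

4

Backward induction with Column moving first.
- W: Player 1 compares 2, 3, 6 and picks B; Column would get 2.
- X: Player 1 compares 8, 4, 11 and picks B; Column would get 1.
- Y: Player 1 compares 9, 7, 5 and picks T; Column would get 6.
- Z: Player 1 compares 0, 12, 10 and picks M; Column would get 4.
Among 2, 1, 6, 4, the best is 6 at Y. Subgame-perfect outcome: (T, Y) with payoffs (9, 6).
Under simultaneous play:
Player 1's best replies: W→B; X→B; Y→T; Z→M.
Column's best replies: T→Z; M→W; B→W.
Only (B, W) has each player best-responding; Nash payoffs (6, 2).
Column's commitment gain: 6 − 2 = 4.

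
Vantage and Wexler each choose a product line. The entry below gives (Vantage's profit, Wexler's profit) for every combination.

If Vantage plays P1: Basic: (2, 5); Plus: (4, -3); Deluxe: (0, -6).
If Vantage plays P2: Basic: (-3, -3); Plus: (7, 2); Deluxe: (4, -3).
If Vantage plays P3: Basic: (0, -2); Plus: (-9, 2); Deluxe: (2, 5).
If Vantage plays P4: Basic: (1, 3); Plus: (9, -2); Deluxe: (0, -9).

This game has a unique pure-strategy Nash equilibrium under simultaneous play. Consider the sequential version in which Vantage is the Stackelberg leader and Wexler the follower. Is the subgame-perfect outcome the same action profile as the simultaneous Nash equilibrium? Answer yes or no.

no

Solve by backward induction (Vantage leads).
- P1: BR = Basic, leader payoff 2.
- P2: BR = Plus, leader payoff 7.
- P3: BR = Deluxe, leader payoff 2.
- P4: BR = Basic, leader payoff 1.
Among 2, 7, 2, 1, the best is 7 at P2. Subgame-perfect outcome: (P2, Plus) with payoffs (7, 2).
Now find the simultaneous Nash equilibrium.
Vantage's best replies: Basic→P1; Plus→P4; Deluxe→P2.
Wexler's best replies: P1→Basic; P2→Plus; P3→Deluxe; P4→Basic.
Only (P1, Basic) has each player best-responding; Nash payoffs (2, 5).
Sequential outcome (P2, Plus) differs from the Nash profile (P1, Basic).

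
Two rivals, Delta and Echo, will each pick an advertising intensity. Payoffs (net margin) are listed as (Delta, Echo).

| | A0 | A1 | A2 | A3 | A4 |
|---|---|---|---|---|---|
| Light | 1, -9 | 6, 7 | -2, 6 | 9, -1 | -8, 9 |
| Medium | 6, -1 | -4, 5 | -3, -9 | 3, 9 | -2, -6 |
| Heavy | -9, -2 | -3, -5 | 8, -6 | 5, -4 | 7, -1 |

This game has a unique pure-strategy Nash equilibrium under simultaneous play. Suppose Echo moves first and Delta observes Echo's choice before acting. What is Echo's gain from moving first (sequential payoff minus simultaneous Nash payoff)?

8

Work backward from Delta's decision.
- A0 → Delta plays Medium (best of 1, 6, -9); Echo gets -1.
- A1 → Delta plays Light (best of 6, -4, -3); Echo gets 7.
- A2 → Delta plays Heavy (best of -2, -3, 8); Echo gets -6.
- A3 → Delta plays Light (best of 9, 3, 5); Echo gets -1.
- A4 → Delta plays Heavy (best of -8, -2, 7); Echo gets -1.
Among -1, 7, -6, -1, -1, the best is 7 at A1. Subgame-perfect outcome: (Light, A1) with payoffs (6, 7).
Under simultaneous play:
Delta's best replies: A0→Medium; A1→Light; A2→Heavy; A3→Light; A4→Heavy.
Echo's best replies: Light→A4; Medium→A3; Heavy→A4.
The unique mutual best reply is (Heavy, A4), giving (7, -1).
Echo's commitment gain: 7 − -1 = 8.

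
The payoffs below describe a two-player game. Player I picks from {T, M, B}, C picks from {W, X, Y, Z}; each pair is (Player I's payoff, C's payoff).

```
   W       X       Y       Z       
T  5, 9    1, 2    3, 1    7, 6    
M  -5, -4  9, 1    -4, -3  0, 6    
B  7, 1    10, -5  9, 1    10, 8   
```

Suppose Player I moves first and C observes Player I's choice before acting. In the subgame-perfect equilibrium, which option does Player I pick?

B

C best-responds to each possible Player I move:
- T: BR = W, leader payoff 5.
- M: BR = Z, leader payoff 0.
- B: BR = Z, leader payoff 10.
Maximizing over 5, 0, 10, Player I chooses B. Subgame-perfect outcome: (B, Z) with payoffs (10, 8).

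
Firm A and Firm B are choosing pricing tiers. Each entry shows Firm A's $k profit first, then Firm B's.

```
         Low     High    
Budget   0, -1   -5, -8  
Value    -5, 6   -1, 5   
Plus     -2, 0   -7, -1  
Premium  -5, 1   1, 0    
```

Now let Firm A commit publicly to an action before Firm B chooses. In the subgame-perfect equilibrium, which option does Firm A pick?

Budget

Solve by backward induction (Firm A leads).
- Budget → Firm B plays Low (best of -1, -8); Firm A gets 0.
- Value → Firm B plays Low (best of 6, 5); Firm A gets -5.
- Plus → Firm B plays Low (best of 0, -1); Firm A gets -2.
- Premium → Firm B plays Low (best of 1, 0); Firm A gets -5.
Among 0, -5, -2, -5, the best is 0 at Budget. Subgame-perfect outcome: (Budget, Low) with payoffs (0, -1).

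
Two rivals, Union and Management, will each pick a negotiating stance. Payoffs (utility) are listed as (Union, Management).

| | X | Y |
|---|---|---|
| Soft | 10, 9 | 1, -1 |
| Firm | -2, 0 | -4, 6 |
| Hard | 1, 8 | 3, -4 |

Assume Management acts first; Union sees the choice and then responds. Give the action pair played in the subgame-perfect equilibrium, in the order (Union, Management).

(Soft, X)

Work backward from Union's decision.
- X → Union plays Soft (best of 10, -2, 1); Management gets 9.
- Y → Union plays Hard (best of 1, -4, 3); Management gets -4.
Maximizing over 9, -4, Management chooses X. Subgame-perfect outcome: (Soft, X) with payoffs (10, 9).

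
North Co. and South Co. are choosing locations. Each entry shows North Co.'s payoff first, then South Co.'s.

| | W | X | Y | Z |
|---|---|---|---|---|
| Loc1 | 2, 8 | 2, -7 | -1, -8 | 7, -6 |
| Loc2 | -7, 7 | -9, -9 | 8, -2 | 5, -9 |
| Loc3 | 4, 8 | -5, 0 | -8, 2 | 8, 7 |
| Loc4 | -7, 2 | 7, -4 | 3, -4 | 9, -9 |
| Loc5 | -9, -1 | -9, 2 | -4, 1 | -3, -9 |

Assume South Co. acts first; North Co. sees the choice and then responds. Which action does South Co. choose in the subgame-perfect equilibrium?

North Co. best-responds to each possible South Co. move:
- W: North Co. compares 2, -7, 4, -7, -9 and picks Loc3; South Co. would get 8.
- X: North Co. compares 2, -9, -5, 7, -9 and picks Loc4; South Co. would get -4.
- Y: North Co. compares -1, 8, -8, 3, -4 and picks Loc2; South Co. would get -2.
- Z: North Co. compares 7, 5, 8, 9, -3 and picks Loc4; South Co. would get -9.
South Co.'s induced payoffs are 8, -4, -2, -9, so South Co. commits to W. Subgame-perfect outcome: (Loc3, W) with payoffs (4, 8).

W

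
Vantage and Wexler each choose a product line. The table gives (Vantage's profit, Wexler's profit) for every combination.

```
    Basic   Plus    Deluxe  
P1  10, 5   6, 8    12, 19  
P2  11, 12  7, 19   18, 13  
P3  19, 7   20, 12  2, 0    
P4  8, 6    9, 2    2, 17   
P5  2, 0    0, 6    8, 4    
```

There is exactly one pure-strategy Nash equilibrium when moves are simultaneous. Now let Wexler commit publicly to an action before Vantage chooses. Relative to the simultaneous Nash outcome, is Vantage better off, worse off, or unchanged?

Vantage best-responds to each possible Wexler move:
- Basic: BR = P3, leader payoff 7.
- Plus: BR = P3, leader payoff 12.
- Deluxe: BR = P2, leader payoff 13.
Maximizing over 7, 12, 13, Wexler chooses Deluxe. Subgame-perfect outcome: (P2, Deluxe) with payoffs (18, 13).
Under simultaneous play:
Vantage's best replies: Basic→P3; Plus→P3; Deluxe→P2.
Wexler's best replies: P1→Deluxe; P2→Plus; P3→Plus; P4→Deluxe; P5→Plus.
The unique mutual best reply is (P3, Plus), giving (20, 12).
Vantage earns 18 sequentially versus 20 at the Nash outcome: worse off.

worse off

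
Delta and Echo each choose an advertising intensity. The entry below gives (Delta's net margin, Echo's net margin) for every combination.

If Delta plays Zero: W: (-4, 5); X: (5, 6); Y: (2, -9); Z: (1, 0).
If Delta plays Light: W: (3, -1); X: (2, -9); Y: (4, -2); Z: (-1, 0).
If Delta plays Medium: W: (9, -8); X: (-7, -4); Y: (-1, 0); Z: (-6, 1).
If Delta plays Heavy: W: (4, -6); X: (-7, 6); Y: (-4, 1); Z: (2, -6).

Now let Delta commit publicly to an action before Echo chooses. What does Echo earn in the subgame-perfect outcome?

6

Solve by backward induction (Delta leads).
- Zero: BR = X, leader payoff 5.
- Light: BR = Z, leader payoff -1.
- Medium: BR = Z, leader payoff -6.
- Heavy: BR = X, leader payoff -7.
Maximizing over 5, -1, -6, -7, Delta chooses Zero. Subgame-perfect outcome: (Zero, X) with payoffs (5, 6).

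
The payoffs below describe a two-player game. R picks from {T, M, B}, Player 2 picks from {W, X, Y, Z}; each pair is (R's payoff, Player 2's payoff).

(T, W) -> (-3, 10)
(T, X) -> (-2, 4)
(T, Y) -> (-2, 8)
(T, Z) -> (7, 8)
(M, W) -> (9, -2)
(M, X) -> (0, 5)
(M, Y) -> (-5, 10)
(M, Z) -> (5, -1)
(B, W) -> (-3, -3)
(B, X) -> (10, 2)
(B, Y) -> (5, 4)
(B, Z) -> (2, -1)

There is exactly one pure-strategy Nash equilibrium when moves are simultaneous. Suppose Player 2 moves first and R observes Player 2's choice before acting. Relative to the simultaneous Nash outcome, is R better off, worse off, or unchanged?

Solve by backward induction (Player 2 leads).
- W: BR = M, leader payoff -2.
- X: BR = B, leader payoff 2.
- Y: BR = B, leader payoff 4.
- Z: BR = T, leader payoff 8.
Player 2's induced payoffs are -2, 2, 4, 8, so Player 2 commits to Z. Subgame-perfect outcome: (T, Z) with payoffs (7, 8).
Under simultaneous play:
R's best replies: W→M; X→B; Y→B; Z→T.
Player 2's best replies: T→W; M→Y; B→Y.
Only (B, Y) has each player best-responding; Nash payoffs (5, 4).
R earns 7 sequentially versus 5 at the Nash outcome: better off.

better off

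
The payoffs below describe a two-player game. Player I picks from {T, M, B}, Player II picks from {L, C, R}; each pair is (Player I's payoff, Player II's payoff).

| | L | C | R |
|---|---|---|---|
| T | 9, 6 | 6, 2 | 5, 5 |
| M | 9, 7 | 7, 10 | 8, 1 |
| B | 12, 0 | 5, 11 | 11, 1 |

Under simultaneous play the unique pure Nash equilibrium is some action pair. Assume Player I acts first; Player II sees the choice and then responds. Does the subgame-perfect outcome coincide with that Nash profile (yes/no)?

no

Work backward from Player II's decision.
- T: BR = L, leader payoff 9.
- M: BR = C, leader payoff 7.
- B: BR = C, leader payoff 5.
Maximizing over 9, 7, 5, Player I chooses T. Subgame-perfect outcome: (T, L) with payoffs (9, 6).
Under simultaneous play:
Player I's best replies: L→B; C→M; R→B.
Player II's best replies: T→L; M→C; B→C.
The unique mutual best reply is (M, C), giving (7, 10).
Sequential outcome (T, L) differs from the Nash profile (M, C).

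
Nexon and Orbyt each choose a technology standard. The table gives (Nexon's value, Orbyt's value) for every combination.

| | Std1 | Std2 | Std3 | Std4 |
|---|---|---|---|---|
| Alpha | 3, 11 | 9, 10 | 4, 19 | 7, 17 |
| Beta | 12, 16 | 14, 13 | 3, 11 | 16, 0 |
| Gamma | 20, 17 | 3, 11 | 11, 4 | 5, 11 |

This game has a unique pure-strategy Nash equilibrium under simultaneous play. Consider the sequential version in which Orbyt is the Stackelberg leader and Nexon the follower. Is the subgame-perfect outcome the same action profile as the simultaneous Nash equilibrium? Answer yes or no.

yes

Backward induction with Orbyt moving first.
- Std1: Nexon compares 3, 12, 20 and picks Gamma; Orbyt would get 17.
- Std2: Nexon compares 9, 14, 3 and picks Beta; Orbyt would get 13.
- Std3: Nexon compares 4, 3, 11 and picks Gamma; Orbyt would get 4.
- Std4: Nexon compares 7, 16, 5 and picks Beta; Orbyt would get 0.
Maximizing over 17, 13, 4, 0, Orbyt chooses Std1. Subgame-perfect outcome: (Gamma, Std1) with payoffs (20, 17).
Under simultaneous play:
Nexon's best replies: Std1→Gamma; Std2→Beta; Std3→Gamma; Std4→Beta.
Orbyt's best replies: Alpha→Std3; Beta→Std1; Gamma→Std1.
The unique mutual best reply is (Gamma, Std1), giving (20, 17).
Sequential outcome (Gamma, Std1) coincides with the Nash profile (Gamma, Std1).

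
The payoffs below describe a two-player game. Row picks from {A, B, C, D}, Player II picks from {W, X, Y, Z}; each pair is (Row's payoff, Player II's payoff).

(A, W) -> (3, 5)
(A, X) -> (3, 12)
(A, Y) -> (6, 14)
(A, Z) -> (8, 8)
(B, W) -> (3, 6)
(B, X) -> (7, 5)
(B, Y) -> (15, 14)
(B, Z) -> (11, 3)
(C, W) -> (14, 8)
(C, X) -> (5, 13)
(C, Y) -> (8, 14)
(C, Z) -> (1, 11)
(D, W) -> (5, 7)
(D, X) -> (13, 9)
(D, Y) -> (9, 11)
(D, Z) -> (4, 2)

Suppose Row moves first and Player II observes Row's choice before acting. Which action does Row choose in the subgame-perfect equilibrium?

Player II best-responds to each possible Row move:
- A: BR = Y, leader payoff 6.
- B: BR = Y, leader payoff 15.
- C: BR = Y, leader payoff 8.
- D: BR = Y, leader payoff 9.
Among 6, 15, 8, 9, the best is 15 at B. Subgame-perfect outcome: (B, Y) with payoffs (15, 14).

B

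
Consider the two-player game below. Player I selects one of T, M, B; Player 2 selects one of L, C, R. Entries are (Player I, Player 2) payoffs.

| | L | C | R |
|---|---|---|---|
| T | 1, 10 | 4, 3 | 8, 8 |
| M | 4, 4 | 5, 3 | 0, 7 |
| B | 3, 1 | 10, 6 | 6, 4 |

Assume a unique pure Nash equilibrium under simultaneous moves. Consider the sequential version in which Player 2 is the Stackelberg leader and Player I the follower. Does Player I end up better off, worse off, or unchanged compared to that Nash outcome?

Work backward from Player I's decision.
- L: Player I compares 1, 4, 3 and picks M; Player 2 would get 4.
- C: Player I compares 4, 5, 10 and picks B; Player 2 would get 6.
- R: Player I compares 8, 0, 6 and picks T; Player 2 would get 8.
Player 2's induced payoffs are 4, 6, 8, so Player 2 commits to R. Subgame-perfect outcome: (T, R) with payoffs (8, 8).
Under simultaneous play:
Player I's best replies: L→M; C→B; R→T.
Player 2's best replies: T→L; M→R; B→C.
Only (B, C) has each player best-responding; Nash payoffs (10, 6).
Player I earns 8 sequentially versus 10 at the Nash outcome: worse off.

worse off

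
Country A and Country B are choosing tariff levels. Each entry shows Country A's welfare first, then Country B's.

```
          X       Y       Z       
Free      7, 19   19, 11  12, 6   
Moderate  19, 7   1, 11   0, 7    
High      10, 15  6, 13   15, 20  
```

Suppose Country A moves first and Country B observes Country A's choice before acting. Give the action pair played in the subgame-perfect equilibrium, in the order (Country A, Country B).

Work backward from Country B's decision.
- Free: BR = X, leader payoff 7.
- Moderate: BR = Y, leader payoff 1.
- High: BR = Z, leader payoff 15.
Maximizing over 7, 1, 15, Country A chooses High. Subgame-perfect outcome: (High, Z) with payoffs (15, 20).

(High, Z)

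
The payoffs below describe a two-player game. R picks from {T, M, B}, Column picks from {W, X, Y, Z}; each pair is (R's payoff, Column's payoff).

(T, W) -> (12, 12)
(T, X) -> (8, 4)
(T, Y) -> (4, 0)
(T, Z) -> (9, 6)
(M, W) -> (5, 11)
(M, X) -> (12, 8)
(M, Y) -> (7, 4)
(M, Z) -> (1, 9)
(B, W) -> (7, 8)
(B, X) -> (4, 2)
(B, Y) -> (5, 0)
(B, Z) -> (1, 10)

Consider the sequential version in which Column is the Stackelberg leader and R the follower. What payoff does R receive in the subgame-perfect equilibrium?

12

Backward induction with Column moving first.
- W → R plays T (best of 12, 5, 7); Column gets 12.
- X → R plays M (best of 8, 12, 4); Column gets 8.
- Y → R plays M (best of 4, 7, 5); Column gets 4.
- Z → R plays T (best of 9, 1, 1); Column gets 6.
Maximizing over 12, 8, 4, 6, Column chooses W. Subgame-perfect outcome: (T, W) with payoffs (12, 12).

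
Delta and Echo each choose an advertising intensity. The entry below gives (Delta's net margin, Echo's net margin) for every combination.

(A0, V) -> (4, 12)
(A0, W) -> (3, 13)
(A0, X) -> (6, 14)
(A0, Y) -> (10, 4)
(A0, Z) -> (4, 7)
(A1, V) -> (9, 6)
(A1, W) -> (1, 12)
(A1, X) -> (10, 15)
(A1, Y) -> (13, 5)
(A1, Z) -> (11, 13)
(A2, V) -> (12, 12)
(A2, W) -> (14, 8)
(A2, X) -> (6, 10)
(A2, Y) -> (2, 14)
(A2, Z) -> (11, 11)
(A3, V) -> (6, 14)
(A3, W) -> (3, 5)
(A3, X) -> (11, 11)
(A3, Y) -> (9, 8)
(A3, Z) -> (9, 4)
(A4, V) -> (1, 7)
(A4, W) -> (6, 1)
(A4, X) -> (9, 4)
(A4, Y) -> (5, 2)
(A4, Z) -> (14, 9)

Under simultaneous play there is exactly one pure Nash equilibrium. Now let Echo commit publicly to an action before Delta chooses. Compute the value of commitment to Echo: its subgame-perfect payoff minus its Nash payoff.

3

Delta best-responds to each possible Echo move:
- V → Delta plays A2 (best of 4, 9, 12, 6, 1); Echo gets 12.
- W → Delta plays A2 (best of 3, 1, 14, 3, 6); Echo gets 8.
- X → Delta plays A3 (best of 6, 10, 6, 11, 9); Echo gets 11.
- Y → Delta plays A1 (best of 10, 13, 2, 9, 5); Echo gets 5.
- Z → Delta plays A4 (best of 4, 11, 11, 9, 14); Echo gets 9.
Among 12, 8, 11, 5, 9, the best is 12 at V. Subgame-perfect outcome: (A2, V) with payoffs (12, 12).
For the simultaneous game, intersect best replies.
Delta's best replies: V→A2; W→A2; X→A3; Y→A1; Z→A4.
Echo's best replies: A0→X; A1→X; A2→Y; A3→V; A4→Z.
The unique mutual best reply is (A4, Z), giving (14, 9).
Echo's commitment gain: 12 − 9 = 3.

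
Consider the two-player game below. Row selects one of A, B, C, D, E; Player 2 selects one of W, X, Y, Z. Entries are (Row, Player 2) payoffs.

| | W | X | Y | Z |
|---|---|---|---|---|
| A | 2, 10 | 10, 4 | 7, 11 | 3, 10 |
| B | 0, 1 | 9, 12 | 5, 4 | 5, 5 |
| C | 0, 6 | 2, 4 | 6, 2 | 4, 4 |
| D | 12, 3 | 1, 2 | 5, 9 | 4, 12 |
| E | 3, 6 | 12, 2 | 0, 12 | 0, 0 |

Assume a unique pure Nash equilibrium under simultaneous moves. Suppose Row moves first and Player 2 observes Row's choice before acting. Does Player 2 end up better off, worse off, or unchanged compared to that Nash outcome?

better off

Backward induction with Row moving first.
- A: BR = Y, leader payoff 7.
- B: BR = X, leader payoff 9.
- C: BR = W, leader payoff 0.
- D: BR = Z, leader payoff 4.
- E: BR = Y, leader payoff 0.
Among 7, 9, 0, 4, 0, the best is 9 at B. Subgame-perfect outcome: (B, X) with payoffs (9, 12).
Now find the simultaneous Nash equilibrium.
Row's best replies: W→D; X→E; Y→A; Z→B.
Player 2's best replies: A→Y; B→X; C→W; D→Z; E→Y.
The unique mutual best reply is (A, Y), giving (7, 11).
Player 2 earns 12 sequentially versus 11 at the Nash outcome: better off.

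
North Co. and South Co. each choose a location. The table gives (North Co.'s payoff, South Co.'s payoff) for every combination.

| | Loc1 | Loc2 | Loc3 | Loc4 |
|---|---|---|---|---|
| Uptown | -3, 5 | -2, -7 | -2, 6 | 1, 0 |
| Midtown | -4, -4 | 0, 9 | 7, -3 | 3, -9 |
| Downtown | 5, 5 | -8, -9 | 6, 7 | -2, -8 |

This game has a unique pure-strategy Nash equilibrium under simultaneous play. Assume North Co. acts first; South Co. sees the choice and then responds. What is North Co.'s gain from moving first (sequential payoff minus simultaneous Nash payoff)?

6

Work backward from South Co.'s decision.
- Uptown: South Co. compares 5, -7, 6, 0 and picks Loc3; North Co. would get -2.
- Midtown: South Co. compares -4, 9, -3, -9 and picks Loc2; North Co. would get 0.
- Downtown: South Co. compares 5, -9, 7, -8 and picks Loc3; North Co. would get 6.
Among -2, 0, 6, the best is 6 at Downtown. Subgame-perfect outcome: (Downtown, Loc3) with payoffs (6, 7).
Under simultaneous play:
North Co.'s best replies: Loc1→Downtown; Loc2→Midtown; Loc3→Midtown; Loc4→Midtown.
South Co.'s best replies: Uptown→Loc3; Midtown→Loc2; Downtown→Loc3.
The unique mutual best reply is (Midtown, Loc2), giving (0, 9).
North Co.'s commitment gain: 6 − 0 = 6.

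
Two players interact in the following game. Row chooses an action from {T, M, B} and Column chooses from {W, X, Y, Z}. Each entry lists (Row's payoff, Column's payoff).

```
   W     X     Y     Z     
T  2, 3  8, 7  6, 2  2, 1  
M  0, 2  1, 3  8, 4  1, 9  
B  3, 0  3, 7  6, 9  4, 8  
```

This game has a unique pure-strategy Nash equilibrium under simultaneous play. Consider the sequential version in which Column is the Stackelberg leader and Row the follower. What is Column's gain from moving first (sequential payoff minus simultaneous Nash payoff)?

Row best-responds to each possible Column move:
- W → Row plays B (best of 2, 0, 3); Column gets 0.
- X → Row plays T (best of 8, 1, 3); Column gets 7.
- Y → Row plays M (best of 6, 8, 6); Column gets 4.
- Z → Row plays B (best of 2, 1, 4); Column gets 8.
Among 0, 7, 4, 8, the best is 8 at Z. Subgame-perfect outcome: (B, Z) with payoffs (4, 8).
For the simultaneous game, intersect best replies.
Row's best replies: W→B; X→T; Y→M; Z→B.
Column's best replies: T→X; M→Z; B→Y.
Only (T, X) has each player best-responding; Nash payoffs (8, 7).
Column's commitment gain: 8 − 7 = 1.

1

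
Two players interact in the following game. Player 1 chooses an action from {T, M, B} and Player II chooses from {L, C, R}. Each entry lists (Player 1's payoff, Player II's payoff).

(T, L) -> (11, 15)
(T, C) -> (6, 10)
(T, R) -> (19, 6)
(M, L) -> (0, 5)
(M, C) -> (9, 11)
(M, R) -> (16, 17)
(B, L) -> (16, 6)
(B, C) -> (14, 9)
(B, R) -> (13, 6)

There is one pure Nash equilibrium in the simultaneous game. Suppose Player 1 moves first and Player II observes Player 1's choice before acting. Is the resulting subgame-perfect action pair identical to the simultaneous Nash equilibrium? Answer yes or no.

no

Work backward from Player II's decision.
- T: Player II compares 15, 10, 6 and picks L; Player 1 would get 11.
- M: Player II compares 5, 11, 17 and picks R; Player 1 would get 16.
- B: Player II compares 6, 9, 6 and picks C; Player 1 would get 14.
Player 1's induced payoffs are 11, 16, 14, so Player 1 commits to M. Subgame-perfect outcome: (M, R) with payoffs (16, 17).
For the simultaneous game, intersect best replies.
Player 1's best replies: L→B; C→B; R→T.
Player II's best replies: T→L; M→R; B→C.
Only (B, C) has each player best-responding; Nash payoffs (14, 9).
Sequential outcome (M, R) differs from the Nash profile (B, C).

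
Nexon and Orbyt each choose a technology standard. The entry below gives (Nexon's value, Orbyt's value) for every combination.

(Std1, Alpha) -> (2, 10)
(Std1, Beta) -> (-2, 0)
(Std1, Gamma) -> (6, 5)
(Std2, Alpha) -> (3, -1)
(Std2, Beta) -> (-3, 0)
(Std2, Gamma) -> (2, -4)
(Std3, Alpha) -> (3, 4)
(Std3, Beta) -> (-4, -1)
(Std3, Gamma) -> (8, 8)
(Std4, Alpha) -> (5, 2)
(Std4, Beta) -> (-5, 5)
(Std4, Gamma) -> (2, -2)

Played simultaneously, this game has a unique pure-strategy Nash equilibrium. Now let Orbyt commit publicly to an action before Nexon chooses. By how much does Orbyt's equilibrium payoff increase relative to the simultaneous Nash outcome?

0

Backward induction with Orbyt moving first.
- Alpha: BR = Std4, leader payoff 2.
- Beta: BR = Std1, leader payoff 0.
- Gamma: BR = Std3, leader payoff 8.
Orbyt's induced payoffs are 2, 0, 8, so Orbyt commits to Gamma. Subgame-perfect outcome: (Std3, Gamma) with payoffs (8, 8).
For the simultaneous game, intersect best replies.
Nexon's best replies: Alpha→Std4; Beta→Std1; Gamma→Std3.
Orbyt's best replies: Std1→Alpha; Std2→Beta; Std3→Gamma; Std4→Beta.
Only (Std3, Gamma) has each player best-responding; Nash payoffs (8, 8).
Orbyt's commitment gain: 8 − 8 = 0.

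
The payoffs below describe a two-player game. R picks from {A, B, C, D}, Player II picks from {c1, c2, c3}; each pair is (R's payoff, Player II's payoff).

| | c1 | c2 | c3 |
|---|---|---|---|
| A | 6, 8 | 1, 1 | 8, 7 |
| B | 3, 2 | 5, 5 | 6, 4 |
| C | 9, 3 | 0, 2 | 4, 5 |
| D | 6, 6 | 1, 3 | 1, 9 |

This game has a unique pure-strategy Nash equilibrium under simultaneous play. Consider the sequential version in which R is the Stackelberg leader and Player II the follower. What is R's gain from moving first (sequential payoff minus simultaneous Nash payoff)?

1

Player II best-responds to each possible R move:
- A: Player II compares 8, 1, 7 and picks c1; R would get 6.
- B: Player II compares 2, 5, 4 and picks c2; R would get 5.
- C: Player II compares 3, 2, 5 and picks c3; R would get 4.
- D: Player II compares 6, 3, 9 and picks c3; R would get 1.
Among 6, 5, 4, 1, the best is 6 at A. Subgame-perfect outcome: (A, c1) with payoffs (6, 8).
Under simultaneous play:
R's best replies: c1→C; c2→B; c3→A.
Player II's best replies: A→c1; B→c2; C→c3; D→c3.
The unique mutual best reply is (B, c2), giving (5, 5).
R's commitment gain: 6 − 5 = 1.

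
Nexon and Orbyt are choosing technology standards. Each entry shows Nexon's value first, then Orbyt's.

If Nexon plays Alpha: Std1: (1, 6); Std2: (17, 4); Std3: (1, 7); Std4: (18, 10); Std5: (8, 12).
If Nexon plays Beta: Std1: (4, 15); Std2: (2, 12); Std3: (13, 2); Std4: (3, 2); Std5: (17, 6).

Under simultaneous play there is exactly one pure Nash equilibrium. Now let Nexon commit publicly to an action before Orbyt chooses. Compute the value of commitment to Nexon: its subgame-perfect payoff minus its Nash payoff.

Backward induction with Nexon moving first.
- Alpha: BR = Std5, leader payoff 8.
- Beta: BR = Std1, leader payoff 4.
Nexon's induced payoffs are 8, 4, so Nexon commits to Alpha. Subgame-perfect outcome: (Alpha, Std5) with payoffs (8, 12).
Now find the simultaneous Nash equilibrium.
Nexon's best replies: Std1→Beta; Std2→Alpha; Std3→Beta; Std4→Alpha; Std5→Beta.
Orbyt's best replies: Alpha→Std5; Beta→Std1.
The unique mutual best reply is (Beta, Std1), giving (4, 15).
Nexon's commitment gain: 8 − 4 = 4.

4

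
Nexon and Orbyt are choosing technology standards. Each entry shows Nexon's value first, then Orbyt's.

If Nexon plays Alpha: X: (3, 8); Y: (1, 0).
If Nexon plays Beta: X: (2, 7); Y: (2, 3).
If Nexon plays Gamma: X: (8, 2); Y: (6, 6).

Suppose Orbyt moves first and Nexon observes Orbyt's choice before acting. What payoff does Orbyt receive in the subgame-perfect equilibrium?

Work backward from Nexon's decision.
- X: Nexon compares 3, 2, 8 and picks Gamma; Orbyt would get 2.
- Y: Nexon compares 1, 2, 6 and picks Gamma; Orbyt would get 6.
Among 2, 6, the best is 6 at Y. Subgame-perfect outcome: (Gamma, Y) with payoffs (6, 6).

6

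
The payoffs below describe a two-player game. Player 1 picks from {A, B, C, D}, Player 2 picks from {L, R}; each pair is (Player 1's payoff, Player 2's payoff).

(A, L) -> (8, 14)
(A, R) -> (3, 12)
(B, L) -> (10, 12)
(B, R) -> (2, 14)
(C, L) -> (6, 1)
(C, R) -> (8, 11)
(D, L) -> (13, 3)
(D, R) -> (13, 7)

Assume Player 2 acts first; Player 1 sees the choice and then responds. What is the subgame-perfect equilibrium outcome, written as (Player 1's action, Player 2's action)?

(D, R)

Solve by backward induction (Player 2 leads).
- L: Player 1 compares 8, 10, 6, 13 and picks D; Player 2 would get 3.
- R: Player 1 compares 3, 2, 8, 13 and picks D; Player 2 would get 7.
Player 2's induced payoffs are 3, 7, so Player 2 commits to R. Subgame-perfect outcome: (D, R) with payoffs (13, 7).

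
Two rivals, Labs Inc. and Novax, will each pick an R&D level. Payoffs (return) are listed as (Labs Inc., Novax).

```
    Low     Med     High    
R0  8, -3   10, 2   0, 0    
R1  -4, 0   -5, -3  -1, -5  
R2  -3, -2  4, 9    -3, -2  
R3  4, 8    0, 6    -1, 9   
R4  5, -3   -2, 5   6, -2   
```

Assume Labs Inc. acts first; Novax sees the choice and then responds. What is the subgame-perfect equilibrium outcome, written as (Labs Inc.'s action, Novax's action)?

(R0, Med)

Backward induction with Labs Inc. moving first.
- R0 → Novax plays Med (best of -3, 2, 0); Labs Inc. gets 10.
- R1 → Novax plays Low (best of 0, -3, -5); Labs Inc. gets -4.
- R2 → Novax plays Med (best of -2, 9, -2); Labs Inc. gets 4.
- R3 → Novax plays High (best of 8, 6, 9); Labs Inc. gets -1.
- R4 → Novax plays Med (best of -3, 5, -2); Labs Inc. gets -2.
Maximizing over 10, -4, 4, -1, -2, Labs Inc. chooses R0. Subgame-perfect outcome: (R0, Med) with payoffs (10, 2).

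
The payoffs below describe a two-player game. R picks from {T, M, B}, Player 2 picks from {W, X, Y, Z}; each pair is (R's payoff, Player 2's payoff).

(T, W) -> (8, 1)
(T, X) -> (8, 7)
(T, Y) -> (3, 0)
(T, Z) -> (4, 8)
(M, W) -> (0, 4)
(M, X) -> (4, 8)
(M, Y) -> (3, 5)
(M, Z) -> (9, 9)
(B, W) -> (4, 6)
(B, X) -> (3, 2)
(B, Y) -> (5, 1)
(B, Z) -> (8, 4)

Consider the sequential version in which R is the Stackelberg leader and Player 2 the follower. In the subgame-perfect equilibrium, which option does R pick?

M

Solve by backward induction (R leads).
- T → Player 2 plays Z (best of 1, 7, 0, 8); R gets 4.
- M → Player 2 plays Z (best of 4, 8, 5, 9); R gets 9.
- B → Player 2 plays W (best of 6, 2, 1, 4); R gets 4.
Maximizing over 4, 9, 4, R chooses M. Subgame-perfect outcome: (M, Z) with payoffs (9, 9).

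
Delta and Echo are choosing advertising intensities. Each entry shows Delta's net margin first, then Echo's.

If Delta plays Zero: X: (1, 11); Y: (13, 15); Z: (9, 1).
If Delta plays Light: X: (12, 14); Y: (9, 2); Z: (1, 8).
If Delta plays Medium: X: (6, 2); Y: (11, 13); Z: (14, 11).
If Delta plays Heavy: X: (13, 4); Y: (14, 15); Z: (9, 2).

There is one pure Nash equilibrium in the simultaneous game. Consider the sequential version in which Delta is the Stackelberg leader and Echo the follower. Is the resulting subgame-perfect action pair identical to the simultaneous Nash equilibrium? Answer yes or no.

yes

Solve by backward induction (Delta leads).
- Zero: BR = Y, leader payoff 13.
- Light: BR = X, leader payoff 12.
- Medium: BR = Y, leader payoff 11.
- Heavy: BR = Y, leader payoff 14.
Maximizing over 13, 12, 11, 14, Delta chooses Heavy. Subgame-perfect outcome: (Heavy, Y) with payoffs (14, 15).
Under simultaneous play:
Delta's best replies: X→Heavy; Y→Heavy; Z→Medium.
Echo's best replies: Zero→Y; Light→X; Medium→Y; Heavy→Y.
Only (Heavy, Y) has each player best-responding; Nash payoffs (14, 15).
Sequential outcome (Heavy, Y) coincides with the Nash profile (Heavy, Y).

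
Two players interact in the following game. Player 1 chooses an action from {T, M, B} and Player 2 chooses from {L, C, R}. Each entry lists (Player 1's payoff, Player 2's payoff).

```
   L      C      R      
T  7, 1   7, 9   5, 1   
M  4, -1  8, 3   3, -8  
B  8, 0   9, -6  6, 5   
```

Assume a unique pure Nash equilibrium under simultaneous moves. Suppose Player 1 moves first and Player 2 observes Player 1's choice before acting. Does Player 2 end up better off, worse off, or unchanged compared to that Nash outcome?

worse off

Solve by backward induction (Player 1 leads).
- T: BR = C, leader payoff 7.
- M: BR = C, leader payoff 8.
- B: BR = R, leader payoff 6.
Among 7, 8, 6, the best is 8 at M. Subgame-perfect outcome: (M, C) with payoffs (8, 3).
Under simultaneous play:
Player 1's best replies: L→B; C→B; R→B.
Player 2's best replies: T→C; M→C; B→R.
The unique mutual best reply is (B, R), giving (6, 5).
Player 2 earns 3 sequentially versus 5 at the Nash outcome: worse off.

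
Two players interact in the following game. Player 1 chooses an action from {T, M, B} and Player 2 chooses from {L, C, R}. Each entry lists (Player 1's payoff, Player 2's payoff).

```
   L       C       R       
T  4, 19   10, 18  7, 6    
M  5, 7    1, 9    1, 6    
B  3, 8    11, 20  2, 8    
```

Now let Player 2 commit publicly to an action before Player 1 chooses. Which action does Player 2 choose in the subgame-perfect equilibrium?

Backward induction with Player 2 moving first.
- L: BR = M, leader payoff 7.
- C: BR = B, leader payoff 20.
- R: BR = T, leader payoff 6.
Among 7, 20, 6, the best is 20 at C. Subgame-perfect outcome: (B, C) with payoffs (11, 20).

C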